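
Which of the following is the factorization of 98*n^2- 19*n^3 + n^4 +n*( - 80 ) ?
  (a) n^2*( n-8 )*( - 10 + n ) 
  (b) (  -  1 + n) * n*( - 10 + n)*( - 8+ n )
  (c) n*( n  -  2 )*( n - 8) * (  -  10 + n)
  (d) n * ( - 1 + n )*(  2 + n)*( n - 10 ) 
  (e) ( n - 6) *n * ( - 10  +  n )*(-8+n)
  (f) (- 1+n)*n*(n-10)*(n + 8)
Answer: b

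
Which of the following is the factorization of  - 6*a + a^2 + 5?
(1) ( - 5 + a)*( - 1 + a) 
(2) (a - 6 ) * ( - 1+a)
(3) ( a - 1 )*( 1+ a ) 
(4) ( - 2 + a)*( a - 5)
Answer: 1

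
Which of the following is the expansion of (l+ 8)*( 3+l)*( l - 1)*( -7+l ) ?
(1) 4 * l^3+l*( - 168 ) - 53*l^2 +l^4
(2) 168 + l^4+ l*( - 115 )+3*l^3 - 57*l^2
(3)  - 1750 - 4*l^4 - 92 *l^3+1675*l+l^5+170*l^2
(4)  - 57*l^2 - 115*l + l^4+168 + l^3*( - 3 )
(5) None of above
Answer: 2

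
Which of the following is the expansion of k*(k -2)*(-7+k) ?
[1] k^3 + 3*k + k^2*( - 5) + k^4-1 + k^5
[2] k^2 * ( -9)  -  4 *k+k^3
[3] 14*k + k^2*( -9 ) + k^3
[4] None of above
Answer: 3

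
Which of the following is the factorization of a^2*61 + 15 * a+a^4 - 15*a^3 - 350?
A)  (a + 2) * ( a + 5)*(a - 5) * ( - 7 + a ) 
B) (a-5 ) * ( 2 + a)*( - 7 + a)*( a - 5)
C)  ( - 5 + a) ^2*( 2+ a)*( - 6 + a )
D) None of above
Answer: B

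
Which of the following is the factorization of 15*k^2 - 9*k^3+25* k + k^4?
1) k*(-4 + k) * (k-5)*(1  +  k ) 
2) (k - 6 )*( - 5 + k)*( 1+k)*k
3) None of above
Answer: 3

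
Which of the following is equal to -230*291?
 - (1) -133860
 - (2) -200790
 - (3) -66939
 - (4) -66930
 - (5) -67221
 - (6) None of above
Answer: 4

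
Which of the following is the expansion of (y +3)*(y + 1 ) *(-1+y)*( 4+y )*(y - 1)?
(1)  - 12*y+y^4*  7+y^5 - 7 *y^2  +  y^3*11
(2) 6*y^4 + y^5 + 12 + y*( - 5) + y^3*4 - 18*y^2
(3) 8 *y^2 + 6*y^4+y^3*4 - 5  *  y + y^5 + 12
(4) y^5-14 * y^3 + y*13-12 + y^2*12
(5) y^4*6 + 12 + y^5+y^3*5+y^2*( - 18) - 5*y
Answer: 2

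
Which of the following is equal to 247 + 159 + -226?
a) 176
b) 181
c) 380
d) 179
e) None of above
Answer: e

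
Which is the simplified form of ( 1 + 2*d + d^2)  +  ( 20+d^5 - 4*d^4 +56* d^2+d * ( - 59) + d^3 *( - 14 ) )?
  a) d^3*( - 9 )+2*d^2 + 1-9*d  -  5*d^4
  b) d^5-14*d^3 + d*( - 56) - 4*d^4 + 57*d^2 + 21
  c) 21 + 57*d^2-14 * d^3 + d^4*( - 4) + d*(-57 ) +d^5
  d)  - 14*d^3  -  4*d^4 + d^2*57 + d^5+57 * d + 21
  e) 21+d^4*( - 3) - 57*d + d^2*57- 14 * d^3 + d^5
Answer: c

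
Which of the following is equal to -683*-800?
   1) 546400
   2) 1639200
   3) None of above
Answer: 1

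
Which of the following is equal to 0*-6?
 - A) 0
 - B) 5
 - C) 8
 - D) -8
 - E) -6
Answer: A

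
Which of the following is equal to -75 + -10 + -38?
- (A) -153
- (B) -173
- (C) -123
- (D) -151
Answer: C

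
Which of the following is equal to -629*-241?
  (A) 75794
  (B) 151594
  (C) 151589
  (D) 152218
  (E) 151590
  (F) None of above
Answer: C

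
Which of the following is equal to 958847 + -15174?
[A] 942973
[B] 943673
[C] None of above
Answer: B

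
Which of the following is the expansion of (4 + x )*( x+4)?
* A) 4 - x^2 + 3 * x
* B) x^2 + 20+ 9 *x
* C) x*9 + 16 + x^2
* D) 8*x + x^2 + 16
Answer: D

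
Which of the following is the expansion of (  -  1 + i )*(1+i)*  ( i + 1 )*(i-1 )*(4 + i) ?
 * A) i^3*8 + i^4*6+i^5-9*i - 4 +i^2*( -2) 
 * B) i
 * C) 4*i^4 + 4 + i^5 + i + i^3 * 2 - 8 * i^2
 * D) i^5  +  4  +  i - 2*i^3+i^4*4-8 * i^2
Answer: D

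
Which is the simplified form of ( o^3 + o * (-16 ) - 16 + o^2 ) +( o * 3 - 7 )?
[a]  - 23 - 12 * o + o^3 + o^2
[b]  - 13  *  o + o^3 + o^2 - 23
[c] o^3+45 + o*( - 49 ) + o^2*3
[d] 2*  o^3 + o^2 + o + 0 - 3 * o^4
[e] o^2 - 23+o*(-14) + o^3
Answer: b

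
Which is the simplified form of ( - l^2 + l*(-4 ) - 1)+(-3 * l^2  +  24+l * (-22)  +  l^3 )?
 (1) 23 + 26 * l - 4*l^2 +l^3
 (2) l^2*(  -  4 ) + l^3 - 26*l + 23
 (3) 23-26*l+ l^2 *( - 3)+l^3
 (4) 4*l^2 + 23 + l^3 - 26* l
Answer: 2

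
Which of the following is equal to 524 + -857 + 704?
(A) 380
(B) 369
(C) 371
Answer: C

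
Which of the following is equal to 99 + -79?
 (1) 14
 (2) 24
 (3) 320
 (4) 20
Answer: 4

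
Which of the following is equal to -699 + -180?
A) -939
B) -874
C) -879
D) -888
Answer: C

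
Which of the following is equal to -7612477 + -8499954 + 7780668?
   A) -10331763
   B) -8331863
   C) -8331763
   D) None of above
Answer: C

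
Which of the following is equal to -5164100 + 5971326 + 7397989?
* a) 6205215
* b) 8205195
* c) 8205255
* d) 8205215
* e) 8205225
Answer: d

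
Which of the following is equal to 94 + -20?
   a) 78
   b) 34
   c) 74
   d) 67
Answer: c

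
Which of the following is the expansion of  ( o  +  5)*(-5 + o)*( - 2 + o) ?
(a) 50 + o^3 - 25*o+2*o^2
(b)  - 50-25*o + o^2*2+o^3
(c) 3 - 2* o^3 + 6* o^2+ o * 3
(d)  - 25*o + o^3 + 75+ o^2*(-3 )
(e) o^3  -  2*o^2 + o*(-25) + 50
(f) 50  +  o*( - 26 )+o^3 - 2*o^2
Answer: e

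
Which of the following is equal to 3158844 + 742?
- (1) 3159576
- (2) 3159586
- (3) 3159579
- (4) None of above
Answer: 2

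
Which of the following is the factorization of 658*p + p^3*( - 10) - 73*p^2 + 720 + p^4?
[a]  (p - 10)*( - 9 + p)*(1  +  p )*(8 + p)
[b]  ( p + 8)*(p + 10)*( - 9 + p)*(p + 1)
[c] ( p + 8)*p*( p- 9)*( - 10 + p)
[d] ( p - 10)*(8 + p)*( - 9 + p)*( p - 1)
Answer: a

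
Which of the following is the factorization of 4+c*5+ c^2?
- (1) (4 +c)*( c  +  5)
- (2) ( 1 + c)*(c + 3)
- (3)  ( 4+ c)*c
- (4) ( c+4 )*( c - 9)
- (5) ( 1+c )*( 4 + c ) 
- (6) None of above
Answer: 5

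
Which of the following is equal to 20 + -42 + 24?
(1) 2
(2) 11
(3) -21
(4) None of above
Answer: 1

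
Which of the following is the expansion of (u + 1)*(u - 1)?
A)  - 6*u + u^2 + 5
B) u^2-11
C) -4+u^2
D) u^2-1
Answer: D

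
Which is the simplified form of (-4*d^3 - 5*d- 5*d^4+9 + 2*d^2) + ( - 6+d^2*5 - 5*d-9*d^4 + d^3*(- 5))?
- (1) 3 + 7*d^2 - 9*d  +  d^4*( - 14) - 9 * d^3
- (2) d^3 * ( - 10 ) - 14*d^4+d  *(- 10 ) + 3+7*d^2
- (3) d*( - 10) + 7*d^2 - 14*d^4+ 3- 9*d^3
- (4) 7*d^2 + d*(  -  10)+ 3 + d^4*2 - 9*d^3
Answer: 3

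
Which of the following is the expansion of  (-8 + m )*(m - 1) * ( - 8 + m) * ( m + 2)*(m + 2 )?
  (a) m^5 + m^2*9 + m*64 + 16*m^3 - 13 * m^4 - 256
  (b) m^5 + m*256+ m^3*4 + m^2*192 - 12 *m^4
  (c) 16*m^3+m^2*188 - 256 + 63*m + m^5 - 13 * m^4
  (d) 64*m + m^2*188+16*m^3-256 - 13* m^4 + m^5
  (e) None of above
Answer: d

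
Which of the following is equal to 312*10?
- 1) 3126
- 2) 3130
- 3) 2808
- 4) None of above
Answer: 4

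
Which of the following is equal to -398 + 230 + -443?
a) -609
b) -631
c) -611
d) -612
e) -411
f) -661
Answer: c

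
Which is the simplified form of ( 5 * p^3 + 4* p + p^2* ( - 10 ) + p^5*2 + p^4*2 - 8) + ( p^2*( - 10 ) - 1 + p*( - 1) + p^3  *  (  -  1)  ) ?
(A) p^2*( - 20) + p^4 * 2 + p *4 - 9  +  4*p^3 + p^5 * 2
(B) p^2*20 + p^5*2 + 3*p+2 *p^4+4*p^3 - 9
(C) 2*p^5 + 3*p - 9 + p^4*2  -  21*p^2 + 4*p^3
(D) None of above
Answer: D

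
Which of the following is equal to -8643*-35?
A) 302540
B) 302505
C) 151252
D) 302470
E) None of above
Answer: B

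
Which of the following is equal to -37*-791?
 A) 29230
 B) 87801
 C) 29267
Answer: C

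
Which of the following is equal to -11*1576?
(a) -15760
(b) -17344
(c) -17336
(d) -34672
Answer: c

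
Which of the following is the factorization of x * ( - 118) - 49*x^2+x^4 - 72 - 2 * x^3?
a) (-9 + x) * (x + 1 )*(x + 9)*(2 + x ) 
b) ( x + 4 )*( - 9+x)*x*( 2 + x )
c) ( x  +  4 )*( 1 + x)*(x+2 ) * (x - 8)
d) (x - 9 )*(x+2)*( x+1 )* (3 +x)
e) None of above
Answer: e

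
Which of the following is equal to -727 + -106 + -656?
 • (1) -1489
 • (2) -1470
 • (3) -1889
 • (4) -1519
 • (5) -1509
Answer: 1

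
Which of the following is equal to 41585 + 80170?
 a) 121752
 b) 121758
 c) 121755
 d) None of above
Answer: c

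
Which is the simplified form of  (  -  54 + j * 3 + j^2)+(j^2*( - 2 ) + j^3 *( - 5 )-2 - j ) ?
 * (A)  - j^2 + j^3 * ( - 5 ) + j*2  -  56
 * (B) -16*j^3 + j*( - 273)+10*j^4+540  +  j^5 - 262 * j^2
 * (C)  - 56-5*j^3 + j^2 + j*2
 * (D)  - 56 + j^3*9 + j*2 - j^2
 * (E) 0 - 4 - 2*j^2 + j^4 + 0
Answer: A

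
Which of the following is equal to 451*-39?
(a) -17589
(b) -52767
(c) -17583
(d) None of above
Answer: a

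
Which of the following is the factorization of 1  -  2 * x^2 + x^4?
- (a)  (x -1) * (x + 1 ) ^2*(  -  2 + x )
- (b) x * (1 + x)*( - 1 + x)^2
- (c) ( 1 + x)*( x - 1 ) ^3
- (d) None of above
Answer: d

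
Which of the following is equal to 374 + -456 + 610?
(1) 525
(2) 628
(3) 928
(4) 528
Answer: 4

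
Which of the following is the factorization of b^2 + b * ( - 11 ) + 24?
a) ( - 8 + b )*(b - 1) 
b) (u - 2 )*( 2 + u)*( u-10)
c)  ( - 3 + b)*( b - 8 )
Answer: c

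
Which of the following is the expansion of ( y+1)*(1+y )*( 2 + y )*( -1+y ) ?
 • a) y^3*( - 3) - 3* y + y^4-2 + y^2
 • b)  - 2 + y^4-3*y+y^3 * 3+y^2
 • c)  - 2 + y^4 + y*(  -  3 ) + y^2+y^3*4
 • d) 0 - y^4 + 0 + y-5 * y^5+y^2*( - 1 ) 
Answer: b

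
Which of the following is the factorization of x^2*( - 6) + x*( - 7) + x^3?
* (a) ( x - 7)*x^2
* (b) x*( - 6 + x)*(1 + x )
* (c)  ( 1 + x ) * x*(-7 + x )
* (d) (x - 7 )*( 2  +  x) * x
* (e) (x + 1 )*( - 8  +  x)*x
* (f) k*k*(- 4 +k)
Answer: c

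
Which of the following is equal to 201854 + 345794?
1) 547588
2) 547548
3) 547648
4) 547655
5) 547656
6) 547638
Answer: 3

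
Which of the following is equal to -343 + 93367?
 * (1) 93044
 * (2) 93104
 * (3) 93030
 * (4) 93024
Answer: 4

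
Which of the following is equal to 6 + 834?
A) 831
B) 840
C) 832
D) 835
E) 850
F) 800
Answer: B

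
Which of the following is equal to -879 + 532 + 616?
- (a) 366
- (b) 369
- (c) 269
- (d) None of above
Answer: c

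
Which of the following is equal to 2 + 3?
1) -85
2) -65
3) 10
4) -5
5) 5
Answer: 5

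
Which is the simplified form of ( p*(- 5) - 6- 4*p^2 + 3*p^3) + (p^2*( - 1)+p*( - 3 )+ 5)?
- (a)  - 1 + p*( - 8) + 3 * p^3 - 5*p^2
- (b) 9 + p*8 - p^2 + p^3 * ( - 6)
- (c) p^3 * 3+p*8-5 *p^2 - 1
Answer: a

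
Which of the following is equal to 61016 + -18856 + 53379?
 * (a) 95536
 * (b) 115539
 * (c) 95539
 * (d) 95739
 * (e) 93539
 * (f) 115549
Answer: c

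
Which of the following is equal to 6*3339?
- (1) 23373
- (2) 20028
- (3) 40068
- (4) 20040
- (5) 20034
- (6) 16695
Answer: 5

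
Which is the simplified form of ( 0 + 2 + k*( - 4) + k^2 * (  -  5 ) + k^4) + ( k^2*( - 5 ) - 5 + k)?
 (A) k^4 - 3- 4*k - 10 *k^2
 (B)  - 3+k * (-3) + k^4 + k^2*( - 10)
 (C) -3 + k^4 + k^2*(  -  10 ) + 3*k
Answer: B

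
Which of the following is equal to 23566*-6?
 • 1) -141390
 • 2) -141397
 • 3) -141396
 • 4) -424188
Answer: 3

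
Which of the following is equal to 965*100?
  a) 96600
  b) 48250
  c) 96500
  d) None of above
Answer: c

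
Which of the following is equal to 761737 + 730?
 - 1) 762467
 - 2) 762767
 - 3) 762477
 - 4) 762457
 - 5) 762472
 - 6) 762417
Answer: 1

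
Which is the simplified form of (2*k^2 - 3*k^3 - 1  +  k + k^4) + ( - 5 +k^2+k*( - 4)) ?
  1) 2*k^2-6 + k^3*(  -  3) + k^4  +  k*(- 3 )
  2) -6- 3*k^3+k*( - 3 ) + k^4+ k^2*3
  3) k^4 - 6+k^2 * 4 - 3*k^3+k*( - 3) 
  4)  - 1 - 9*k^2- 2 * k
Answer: 2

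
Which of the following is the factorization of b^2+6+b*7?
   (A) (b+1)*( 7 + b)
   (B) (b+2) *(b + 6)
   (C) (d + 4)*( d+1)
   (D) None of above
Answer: D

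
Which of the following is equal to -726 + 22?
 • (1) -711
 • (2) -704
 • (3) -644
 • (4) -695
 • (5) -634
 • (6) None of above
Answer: 2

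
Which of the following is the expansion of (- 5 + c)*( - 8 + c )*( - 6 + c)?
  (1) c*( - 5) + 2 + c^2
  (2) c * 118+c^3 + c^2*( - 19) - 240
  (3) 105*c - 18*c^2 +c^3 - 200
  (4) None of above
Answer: 2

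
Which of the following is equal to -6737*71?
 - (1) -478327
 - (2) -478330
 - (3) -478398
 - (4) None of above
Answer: 1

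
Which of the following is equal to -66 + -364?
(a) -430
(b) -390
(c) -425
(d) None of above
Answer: a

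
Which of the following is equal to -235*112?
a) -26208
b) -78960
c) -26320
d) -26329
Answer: c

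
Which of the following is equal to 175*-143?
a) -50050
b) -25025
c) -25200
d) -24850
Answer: b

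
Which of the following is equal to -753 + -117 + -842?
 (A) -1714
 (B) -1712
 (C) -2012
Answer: B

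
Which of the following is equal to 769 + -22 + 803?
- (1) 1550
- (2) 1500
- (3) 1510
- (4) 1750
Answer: 1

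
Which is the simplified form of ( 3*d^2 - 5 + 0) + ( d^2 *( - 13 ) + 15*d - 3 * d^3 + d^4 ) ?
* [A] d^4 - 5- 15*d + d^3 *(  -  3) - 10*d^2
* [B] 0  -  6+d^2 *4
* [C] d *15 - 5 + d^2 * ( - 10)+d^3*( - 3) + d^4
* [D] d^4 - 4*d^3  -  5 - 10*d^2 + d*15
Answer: C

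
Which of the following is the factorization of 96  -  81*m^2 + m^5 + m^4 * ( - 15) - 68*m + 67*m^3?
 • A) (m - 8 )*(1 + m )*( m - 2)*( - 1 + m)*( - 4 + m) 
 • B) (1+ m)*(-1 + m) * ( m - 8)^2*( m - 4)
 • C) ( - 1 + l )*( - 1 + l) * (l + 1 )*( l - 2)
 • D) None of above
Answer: D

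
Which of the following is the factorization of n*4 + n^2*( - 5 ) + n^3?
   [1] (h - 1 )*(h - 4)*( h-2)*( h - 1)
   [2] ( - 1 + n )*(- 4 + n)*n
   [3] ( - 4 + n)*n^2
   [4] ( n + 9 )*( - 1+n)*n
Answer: 2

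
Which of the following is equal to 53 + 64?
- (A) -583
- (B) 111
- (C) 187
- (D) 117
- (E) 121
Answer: D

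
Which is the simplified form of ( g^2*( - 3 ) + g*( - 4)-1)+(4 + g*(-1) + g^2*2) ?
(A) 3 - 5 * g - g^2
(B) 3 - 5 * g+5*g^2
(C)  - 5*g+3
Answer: A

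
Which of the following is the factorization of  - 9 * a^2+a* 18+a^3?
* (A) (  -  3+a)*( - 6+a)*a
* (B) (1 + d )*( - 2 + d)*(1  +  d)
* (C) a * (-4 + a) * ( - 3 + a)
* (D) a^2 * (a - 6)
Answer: A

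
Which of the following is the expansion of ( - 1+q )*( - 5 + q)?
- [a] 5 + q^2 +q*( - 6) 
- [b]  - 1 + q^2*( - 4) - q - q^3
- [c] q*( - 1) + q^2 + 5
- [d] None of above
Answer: a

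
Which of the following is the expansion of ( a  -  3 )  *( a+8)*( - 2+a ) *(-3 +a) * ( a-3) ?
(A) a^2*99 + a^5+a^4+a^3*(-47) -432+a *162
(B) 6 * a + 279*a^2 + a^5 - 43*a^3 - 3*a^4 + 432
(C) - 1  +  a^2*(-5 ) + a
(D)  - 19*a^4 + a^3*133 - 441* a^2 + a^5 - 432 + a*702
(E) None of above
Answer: E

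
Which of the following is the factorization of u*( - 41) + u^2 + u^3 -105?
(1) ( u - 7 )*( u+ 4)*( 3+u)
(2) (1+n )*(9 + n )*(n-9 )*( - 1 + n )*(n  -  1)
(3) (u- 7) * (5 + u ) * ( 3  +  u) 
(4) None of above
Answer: 3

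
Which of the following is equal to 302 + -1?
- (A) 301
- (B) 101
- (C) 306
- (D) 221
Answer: A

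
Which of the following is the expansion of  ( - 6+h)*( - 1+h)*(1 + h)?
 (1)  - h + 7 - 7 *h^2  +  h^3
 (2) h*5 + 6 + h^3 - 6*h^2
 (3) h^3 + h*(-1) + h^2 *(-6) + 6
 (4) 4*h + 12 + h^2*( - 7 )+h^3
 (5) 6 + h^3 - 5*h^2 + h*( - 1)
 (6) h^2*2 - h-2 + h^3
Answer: 3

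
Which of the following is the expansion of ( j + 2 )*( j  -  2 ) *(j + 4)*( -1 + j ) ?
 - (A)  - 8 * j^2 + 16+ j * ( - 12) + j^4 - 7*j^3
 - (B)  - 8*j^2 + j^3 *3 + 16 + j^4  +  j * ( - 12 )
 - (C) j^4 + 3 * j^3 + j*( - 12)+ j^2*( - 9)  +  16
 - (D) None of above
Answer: B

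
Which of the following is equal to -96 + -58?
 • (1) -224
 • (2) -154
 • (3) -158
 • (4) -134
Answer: 2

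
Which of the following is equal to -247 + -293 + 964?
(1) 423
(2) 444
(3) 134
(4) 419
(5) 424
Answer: 5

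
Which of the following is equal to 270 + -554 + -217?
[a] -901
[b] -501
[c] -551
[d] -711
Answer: b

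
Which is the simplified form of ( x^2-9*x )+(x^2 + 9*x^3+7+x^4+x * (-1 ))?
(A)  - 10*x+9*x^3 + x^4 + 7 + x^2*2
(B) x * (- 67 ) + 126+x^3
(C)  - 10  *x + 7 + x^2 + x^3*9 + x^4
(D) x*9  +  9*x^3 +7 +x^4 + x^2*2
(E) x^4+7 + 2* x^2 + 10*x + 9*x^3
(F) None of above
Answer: A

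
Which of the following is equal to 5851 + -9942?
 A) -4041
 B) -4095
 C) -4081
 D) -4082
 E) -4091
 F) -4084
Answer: E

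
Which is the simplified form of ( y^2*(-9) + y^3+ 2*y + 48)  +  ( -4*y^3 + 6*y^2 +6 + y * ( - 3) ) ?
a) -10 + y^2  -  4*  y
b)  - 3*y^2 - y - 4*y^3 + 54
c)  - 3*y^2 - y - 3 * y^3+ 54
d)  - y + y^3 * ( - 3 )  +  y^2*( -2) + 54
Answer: c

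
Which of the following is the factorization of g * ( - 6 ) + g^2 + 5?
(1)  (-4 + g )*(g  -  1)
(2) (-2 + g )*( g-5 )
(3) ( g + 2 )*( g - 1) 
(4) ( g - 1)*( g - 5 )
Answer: 4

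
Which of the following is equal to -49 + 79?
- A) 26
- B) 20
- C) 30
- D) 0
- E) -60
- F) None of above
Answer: C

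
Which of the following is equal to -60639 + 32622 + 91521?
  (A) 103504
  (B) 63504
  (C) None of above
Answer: B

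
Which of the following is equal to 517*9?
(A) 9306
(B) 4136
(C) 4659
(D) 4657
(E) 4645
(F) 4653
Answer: F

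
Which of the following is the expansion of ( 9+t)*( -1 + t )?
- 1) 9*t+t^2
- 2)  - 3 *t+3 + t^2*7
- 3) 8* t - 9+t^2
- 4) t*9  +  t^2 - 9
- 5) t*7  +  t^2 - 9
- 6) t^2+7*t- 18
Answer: 3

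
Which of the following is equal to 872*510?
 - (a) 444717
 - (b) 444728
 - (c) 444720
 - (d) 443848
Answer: c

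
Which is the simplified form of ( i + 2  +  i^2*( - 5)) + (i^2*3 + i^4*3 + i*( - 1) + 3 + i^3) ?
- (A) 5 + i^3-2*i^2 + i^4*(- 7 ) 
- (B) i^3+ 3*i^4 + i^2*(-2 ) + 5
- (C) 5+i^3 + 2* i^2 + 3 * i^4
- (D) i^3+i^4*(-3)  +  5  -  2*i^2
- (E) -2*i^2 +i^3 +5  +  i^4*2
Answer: B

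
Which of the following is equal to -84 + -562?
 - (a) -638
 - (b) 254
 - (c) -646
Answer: c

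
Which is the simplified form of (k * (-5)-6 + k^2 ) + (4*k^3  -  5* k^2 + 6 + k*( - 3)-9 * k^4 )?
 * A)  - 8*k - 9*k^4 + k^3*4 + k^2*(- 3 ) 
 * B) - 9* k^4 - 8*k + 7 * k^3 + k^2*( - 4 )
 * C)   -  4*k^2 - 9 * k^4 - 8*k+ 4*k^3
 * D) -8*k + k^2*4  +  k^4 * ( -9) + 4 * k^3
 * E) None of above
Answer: C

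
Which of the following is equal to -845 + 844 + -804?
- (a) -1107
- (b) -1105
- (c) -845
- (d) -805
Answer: d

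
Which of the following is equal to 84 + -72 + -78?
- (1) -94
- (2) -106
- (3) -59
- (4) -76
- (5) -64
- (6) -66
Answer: 6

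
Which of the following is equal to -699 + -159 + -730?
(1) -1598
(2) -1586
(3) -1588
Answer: 3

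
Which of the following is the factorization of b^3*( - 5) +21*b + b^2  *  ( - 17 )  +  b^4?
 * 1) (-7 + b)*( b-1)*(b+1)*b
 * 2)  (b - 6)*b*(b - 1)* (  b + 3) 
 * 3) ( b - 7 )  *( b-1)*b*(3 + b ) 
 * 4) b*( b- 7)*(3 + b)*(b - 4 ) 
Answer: 3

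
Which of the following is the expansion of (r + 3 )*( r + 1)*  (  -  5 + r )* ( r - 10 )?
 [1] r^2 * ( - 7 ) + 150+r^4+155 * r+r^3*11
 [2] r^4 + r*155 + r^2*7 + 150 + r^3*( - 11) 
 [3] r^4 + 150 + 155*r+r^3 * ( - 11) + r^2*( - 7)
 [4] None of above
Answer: 3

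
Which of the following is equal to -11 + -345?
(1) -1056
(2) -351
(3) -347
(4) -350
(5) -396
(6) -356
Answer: 6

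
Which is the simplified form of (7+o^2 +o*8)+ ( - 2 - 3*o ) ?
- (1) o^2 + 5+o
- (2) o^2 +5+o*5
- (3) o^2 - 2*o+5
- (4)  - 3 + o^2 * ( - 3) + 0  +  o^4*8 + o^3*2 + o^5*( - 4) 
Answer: 2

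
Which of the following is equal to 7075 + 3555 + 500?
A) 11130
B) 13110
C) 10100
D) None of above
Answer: A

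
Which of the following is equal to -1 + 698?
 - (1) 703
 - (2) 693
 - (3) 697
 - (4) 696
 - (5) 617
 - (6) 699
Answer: 3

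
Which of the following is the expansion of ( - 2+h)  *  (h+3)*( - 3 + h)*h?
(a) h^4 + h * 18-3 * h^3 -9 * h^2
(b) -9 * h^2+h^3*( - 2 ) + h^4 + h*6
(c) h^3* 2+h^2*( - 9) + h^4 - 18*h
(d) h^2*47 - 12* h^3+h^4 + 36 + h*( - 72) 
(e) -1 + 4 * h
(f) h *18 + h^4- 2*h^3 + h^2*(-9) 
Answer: f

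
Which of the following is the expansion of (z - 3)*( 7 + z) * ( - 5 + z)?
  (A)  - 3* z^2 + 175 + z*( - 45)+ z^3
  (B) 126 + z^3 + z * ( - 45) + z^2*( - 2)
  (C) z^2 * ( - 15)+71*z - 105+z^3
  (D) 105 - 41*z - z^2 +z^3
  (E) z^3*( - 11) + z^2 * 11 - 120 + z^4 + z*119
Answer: D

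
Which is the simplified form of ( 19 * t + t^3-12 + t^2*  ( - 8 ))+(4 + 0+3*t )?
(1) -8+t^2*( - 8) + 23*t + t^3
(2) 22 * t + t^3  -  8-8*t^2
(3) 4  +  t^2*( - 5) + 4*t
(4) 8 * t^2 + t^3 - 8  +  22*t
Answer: 2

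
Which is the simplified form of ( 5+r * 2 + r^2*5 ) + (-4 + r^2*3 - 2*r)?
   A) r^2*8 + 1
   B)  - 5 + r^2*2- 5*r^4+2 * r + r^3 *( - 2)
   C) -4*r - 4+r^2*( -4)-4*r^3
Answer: A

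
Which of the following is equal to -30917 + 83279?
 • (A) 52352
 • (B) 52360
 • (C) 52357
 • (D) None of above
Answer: D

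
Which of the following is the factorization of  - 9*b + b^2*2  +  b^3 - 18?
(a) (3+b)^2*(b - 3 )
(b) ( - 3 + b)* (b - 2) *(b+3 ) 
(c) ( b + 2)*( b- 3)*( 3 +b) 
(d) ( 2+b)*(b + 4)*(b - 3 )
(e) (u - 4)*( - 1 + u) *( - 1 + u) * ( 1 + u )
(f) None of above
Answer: c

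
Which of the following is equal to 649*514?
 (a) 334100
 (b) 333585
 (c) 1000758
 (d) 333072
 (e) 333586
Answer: e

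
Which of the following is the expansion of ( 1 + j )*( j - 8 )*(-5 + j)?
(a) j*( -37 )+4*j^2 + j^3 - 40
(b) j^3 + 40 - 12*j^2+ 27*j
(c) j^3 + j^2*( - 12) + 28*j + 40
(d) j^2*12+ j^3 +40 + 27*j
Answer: b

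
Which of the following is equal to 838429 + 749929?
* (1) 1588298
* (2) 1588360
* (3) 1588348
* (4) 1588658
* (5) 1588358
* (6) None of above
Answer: 5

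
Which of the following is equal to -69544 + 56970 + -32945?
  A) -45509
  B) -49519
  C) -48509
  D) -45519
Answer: D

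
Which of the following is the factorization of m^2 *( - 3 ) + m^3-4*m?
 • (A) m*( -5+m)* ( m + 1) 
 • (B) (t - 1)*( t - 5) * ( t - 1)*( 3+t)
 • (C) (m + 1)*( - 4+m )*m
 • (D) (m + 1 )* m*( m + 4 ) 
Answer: C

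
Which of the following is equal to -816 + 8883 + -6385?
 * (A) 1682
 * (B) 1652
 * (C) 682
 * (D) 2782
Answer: A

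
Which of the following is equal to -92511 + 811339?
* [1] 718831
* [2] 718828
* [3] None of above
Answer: 2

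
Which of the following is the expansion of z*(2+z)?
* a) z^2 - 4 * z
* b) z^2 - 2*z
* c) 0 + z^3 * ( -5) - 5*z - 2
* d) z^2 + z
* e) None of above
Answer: e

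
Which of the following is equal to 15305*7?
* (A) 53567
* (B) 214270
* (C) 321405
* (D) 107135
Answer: D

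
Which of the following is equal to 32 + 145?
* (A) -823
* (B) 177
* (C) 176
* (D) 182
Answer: B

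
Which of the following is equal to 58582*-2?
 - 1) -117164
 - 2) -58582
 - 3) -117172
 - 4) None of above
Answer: 1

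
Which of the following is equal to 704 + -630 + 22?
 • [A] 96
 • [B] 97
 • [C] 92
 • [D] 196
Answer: A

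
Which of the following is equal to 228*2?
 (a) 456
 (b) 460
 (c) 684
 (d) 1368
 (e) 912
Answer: a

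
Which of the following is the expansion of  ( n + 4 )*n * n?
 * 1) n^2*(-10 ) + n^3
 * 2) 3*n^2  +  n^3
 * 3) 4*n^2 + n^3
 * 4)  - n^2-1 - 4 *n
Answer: 3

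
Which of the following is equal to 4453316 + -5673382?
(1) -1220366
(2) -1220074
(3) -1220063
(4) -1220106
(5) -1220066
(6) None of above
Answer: 5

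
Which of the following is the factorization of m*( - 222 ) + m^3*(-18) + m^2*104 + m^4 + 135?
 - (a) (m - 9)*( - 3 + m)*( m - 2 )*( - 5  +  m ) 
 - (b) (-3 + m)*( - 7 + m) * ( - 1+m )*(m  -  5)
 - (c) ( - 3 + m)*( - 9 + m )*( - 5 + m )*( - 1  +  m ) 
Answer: c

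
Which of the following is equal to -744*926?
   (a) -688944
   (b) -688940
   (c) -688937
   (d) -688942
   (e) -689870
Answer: a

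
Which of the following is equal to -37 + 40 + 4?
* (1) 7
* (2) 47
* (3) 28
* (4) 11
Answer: 1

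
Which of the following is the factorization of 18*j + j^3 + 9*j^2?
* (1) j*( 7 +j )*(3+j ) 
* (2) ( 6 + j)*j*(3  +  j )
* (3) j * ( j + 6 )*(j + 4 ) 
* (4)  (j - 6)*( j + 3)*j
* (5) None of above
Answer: 2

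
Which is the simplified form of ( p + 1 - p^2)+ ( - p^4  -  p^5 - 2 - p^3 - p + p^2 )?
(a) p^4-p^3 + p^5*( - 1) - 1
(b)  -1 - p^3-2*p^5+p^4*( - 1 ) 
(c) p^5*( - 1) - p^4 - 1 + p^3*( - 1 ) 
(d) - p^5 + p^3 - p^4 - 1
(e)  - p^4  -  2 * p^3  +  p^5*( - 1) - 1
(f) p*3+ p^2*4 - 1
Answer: c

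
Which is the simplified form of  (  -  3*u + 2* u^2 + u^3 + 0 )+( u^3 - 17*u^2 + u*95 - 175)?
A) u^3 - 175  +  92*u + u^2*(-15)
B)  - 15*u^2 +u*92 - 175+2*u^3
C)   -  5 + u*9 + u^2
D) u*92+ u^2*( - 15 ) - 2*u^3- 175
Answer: B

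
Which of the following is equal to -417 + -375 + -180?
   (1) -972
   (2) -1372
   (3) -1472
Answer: 1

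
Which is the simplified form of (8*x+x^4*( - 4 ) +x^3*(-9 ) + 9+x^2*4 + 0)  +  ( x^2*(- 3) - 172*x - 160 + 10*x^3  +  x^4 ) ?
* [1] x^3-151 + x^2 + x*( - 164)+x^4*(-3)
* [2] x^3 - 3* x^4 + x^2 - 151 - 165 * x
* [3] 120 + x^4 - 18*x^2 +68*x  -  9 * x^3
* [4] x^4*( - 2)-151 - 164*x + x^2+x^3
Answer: 1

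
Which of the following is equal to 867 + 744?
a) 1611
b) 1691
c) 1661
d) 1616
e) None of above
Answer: a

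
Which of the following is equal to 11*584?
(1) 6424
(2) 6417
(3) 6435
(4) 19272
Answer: 1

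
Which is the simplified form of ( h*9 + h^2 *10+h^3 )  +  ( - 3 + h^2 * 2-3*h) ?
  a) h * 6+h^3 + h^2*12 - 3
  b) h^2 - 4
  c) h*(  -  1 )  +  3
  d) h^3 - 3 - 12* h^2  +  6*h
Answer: a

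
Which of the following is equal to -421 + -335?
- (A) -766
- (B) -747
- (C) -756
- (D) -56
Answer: C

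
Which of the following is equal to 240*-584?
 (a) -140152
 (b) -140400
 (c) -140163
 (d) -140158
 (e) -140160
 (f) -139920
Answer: e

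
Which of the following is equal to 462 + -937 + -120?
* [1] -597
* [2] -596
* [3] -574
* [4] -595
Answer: 4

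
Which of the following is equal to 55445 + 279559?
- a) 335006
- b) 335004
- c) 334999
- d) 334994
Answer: b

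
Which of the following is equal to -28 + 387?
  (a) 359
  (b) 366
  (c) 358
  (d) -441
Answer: a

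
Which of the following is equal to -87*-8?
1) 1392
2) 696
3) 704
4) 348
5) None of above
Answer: 2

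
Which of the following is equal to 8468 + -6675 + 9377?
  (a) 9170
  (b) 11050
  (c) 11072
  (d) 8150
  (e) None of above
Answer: e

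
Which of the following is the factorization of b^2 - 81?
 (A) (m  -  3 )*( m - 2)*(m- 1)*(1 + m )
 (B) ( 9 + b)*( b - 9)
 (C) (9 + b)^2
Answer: B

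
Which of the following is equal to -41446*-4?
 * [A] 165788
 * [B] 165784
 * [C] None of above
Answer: B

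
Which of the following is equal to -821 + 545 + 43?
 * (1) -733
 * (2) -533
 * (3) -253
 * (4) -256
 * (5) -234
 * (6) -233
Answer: 6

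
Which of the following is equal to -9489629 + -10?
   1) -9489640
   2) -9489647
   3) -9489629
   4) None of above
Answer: 4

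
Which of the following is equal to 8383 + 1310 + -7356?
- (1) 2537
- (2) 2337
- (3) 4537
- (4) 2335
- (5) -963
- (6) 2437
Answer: 2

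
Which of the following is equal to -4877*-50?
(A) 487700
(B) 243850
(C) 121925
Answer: B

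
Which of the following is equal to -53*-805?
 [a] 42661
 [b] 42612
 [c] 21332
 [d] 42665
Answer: d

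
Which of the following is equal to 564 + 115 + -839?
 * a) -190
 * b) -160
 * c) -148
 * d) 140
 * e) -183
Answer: b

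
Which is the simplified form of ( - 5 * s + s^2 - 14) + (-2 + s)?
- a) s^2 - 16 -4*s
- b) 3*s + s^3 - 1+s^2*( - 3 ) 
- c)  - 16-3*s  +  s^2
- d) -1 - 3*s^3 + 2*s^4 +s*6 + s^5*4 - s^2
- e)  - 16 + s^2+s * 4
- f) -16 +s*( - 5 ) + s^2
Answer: a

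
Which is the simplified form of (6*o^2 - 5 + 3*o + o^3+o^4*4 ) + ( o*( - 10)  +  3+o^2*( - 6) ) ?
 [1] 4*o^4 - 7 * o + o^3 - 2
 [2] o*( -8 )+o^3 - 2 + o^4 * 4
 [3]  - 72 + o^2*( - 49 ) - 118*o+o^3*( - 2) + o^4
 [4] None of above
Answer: 1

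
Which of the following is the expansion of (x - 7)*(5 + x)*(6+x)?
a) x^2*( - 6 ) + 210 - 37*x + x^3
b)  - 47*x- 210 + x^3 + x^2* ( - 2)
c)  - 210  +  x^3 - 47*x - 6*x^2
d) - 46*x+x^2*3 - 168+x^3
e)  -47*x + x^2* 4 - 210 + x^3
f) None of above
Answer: e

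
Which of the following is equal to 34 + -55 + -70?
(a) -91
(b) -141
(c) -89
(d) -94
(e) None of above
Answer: a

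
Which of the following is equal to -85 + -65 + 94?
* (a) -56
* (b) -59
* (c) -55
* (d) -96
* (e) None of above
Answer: a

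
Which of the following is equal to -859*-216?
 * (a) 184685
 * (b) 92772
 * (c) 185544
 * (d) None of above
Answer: c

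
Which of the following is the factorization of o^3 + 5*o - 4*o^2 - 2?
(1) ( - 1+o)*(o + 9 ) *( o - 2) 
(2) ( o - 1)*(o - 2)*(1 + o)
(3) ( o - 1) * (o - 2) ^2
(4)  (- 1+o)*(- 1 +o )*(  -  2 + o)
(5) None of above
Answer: 4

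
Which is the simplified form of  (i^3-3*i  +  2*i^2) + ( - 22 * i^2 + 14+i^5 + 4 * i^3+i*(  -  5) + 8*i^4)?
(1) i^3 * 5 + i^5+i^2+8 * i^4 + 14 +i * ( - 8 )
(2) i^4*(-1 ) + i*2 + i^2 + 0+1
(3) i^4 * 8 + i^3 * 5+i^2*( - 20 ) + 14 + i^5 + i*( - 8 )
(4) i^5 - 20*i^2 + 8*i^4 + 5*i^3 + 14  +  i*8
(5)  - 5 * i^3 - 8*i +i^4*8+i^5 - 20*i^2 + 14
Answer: 3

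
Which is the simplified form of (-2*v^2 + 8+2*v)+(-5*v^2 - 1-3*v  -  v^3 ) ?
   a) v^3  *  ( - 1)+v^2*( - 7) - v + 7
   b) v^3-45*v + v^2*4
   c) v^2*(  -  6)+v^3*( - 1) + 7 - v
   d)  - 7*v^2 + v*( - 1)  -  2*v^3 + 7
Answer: a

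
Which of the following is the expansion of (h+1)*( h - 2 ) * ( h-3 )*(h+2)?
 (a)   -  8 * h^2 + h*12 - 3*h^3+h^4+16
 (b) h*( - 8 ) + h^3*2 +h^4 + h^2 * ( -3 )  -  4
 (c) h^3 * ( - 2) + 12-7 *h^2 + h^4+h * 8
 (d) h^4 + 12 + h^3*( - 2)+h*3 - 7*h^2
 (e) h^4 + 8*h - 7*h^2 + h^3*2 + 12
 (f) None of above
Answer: c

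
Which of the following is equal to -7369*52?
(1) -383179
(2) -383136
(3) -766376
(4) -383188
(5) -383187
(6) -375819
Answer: 4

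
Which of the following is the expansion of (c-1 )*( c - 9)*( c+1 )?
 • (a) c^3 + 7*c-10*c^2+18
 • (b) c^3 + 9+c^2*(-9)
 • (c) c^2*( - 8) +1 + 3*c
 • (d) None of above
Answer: d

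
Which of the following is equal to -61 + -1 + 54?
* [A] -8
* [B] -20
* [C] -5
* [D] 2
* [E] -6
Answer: A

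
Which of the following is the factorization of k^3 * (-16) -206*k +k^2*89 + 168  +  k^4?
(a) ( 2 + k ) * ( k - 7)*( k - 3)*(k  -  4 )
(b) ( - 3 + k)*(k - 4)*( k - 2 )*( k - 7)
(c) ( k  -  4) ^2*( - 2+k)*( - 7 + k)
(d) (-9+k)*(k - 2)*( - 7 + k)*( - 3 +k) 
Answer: b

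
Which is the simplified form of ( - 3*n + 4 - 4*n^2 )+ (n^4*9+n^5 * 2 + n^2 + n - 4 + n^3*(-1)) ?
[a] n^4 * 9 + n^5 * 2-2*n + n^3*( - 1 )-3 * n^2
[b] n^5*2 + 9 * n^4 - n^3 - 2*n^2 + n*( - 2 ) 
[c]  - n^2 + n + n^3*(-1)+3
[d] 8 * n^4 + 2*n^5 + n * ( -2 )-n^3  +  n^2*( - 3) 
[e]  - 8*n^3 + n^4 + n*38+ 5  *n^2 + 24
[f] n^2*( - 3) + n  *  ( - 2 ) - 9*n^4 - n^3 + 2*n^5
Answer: a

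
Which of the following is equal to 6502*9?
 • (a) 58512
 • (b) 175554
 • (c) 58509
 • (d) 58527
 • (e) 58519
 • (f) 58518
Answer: f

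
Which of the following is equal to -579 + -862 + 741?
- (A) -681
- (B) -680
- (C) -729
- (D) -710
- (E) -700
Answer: E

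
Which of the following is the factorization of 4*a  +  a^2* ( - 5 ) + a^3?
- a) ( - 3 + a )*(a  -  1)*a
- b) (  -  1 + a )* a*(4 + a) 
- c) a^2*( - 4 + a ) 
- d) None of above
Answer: d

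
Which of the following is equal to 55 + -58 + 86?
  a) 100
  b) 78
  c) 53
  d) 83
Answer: d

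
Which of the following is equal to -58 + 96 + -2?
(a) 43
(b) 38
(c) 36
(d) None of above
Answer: c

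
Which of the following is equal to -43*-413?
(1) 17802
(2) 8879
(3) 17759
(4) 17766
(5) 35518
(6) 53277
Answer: 3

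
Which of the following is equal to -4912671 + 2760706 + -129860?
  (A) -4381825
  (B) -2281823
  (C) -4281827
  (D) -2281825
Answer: D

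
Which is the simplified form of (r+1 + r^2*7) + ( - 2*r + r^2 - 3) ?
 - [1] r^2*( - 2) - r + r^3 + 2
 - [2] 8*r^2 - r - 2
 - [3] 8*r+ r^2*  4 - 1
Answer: 2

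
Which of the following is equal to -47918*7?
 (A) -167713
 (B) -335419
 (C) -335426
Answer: C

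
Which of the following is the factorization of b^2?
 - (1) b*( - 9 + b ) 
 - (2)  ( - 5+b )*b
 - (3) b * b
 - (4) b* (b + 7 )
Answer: 3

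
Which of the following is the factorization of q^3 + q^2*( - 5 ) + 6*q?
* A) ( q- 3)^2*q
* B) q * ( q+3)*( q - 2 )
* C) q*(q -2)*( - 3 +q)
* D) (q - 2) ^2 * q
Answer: C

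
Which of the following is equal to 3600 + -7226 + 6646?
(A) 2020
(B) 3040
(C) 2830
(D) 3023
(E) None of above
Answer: E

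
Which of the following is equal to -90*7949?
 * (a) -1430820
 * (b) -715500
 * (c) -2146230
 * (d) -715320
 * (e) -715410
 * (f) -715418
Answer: e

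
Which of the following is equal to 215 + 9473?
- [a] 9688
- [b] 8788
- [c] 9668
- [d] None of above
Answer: a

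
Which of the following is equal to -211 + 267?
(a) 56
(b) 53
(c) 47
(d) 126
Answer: a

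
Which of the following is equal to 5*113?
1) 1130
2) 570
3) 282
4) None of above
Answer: 4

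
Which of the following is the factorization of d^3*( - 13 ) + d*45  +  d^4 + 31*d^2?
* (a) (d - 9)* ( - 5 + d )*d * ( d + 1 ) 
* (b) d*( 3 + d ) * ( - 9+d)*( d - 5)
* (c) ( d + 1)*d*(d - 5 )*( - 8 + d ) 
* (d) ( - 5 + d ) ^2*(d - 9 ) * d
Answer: a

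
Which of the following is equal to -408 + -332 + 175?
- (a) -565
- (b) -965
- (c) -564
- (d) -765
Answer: a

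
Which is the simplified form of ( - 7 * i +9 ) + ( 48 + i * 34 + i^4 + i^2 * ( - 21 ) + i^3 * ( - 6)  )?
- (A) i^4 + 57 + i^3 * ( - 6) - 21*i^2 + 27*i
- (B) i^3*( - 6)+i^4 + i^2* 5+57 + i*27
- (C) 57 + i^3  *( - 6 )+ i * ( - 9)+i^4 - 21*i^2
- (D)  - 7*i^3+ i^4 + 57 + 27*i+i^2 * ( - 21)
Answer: A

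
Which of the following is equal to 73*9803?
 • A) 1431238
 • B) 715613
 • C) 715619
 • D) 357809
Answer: C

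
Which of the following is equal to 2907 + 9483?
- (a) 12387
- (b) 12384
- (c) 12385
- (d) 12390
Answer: d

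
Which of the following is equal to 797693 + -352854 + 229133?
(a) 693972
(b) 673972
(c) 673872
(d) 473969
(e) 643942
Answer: b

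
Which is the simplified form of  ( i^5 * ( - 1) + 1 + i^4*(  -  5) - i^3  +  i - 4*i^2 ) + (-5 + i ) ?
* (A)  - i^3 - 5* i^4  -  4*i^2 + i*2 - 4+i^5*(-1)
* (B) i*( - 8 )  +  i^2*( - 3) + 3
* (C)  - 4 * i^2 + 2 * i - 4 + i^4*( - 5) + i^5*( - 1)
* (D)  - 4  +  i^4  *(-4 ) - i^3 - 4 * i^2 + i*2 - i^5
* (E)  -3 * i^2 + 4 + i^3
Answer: A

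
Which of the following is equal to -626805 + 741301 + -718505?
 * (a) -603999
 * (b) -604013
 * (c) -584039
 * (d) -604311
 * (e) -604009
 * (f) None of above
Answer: e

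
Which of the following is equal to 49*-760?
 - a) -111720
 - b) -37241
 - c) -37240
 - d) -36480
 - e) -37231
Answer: c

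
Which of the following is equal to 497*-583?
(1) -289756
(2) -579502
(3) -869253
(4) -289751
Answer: 4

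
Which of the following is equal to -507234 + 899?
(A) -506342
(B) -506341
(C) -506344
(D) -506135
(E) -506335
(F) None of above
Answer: E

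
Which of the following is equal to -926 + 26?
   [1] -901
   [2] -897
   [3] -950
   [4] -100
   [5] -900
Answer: 5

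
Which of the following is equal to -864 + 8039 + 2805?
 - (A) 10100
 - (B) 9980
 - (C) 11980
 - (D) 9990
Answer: B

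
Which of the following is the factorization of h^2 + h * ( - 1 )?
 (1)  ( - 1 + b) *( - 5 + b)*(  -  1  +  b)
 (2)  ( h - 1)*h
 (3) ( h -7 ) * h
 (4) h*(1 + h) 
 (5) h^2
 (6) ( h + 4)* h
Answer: 2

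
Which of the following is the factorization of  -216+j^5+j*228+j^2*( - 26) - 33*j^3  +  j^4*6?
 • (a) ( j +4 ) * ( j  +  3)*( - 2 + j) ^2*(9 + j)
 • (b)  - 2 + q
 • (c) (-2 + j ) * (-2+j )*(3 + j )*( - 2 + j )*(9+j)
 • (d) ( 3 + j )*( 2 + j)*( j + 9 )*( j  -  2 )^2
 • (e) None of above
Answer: c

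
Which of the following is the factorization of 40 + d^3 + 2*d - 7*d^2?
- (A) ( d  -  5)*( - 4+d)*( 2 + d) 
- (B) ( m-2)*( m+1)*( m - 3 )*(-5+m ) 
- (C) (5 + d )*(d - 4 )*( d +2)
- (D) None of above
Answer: A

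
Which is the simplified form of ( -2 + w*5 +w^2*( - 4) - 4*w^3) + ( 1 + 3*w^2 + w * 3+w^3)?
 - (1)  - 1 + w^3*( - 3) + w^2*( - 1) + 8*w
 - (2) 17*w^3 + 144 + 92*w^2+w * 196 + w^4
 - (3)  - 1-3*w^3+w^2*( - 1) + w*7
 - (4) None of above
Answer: 1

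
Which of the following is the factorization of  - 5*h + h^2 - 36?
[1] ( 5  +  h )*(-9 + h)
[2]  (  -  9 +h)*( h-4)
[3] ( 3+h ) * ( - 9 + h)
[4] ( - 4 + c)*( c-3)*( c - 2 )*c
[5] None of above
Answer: 5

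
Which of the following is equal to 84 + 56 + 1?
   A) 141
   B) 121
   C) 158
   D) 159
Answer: A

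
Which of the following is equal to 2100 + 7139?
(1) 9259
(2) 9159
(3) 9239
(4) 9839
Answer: 3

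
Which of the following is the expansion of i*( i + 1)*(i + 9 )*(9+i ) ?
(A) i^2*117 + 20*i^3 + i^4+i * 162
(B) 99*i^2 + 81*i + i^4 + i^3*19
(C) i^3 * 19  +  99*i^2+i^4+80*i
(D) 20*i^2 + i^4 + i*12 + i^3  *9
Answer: B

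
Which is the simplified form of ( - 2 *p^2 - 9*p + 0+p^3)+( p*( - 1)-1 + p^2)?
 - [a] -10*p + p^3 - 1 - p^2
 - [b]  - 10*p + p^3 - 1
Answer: a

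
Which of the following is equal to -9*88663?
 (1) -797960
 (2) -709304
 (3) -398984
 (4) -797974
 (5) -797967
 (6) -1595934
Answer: 5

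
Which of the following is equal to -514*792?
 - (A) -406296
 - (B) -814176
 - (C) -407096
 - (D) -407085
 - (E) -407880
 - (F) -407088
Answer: F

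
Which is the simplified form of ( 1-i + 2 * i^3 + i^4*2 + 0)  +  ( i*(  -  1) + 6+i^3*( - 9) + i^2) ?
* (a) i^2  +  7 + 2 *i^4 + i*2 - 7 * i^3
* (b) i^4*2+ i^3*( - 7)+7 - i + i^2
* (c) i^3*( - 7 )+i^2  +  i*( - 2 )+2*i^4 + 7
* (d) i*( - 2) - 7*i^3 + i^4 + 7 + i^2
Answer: c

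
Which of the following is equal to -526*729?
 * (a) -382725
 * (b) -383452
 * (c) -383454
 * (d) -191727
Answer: c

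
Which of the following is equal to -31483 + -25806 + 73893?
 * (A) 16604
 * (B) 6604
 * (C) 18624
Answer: A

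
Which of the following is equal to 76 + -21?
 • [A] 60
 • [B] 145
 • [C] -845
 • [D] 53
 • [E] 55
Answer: E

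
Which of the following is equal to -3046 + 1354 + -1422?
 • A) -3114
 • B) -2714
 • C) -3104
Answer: A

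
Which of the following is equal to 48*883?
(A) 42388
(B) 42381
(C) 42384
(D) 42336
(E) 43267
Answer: C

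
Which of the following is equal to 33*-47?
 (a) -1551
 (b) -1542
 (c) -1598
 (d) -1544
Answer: a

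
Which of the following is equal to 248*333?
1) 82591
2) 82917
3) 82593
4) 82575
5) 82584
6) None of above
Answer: 5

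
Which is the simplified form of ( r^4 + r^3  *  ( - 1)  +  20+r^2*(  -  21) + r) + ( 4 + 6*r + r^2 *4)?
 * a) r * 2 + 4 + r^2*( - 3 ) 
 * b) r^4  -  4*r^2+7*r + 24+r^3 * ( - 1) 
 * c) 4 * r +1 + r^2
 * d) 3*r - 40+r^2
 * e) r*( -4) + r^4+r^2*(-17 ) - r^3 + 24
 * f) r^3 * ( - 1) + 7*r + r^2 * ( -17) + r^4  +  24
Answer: f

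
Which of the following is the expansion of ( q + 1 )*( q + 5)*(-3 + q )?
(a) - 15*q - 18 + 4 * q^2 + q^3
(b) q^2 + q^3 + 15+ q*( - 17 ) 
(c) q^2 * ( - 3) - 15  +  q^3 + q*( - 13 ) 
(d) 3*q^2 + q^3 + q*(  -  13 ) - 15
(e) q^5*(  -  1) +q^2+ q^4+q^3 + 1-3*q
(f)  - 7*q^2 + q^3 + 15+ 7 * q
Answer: d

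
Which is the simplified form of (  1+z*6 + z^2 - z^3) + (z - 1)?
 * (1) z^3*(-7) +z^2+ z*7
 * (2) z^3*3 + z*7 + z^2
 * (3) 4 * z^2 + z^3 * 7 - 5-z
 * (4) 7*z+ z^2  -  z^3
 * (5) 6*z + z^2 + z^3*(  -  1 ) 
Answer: 4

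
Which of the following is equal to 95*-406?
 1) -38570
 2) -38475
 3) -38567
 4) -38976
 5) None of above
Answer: 1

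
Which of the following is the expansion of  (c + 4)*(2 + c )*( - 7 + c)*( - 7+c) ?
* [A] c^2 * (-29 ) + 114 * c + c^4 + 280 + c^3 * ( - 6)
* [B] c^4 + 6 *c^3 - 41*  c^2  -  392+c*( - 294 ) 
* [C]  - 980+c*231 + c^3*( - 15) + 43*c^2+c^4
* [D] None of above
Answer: D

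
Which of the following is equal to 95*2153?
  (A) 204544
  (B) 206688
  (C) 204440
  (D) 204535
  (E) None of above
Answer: D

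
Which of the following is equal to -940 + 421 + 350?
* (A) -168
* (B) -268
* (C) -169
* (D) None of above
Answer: C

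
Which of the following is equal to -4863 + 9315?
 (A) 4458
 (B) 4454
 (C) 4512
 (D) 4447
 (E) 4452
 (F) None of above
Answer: E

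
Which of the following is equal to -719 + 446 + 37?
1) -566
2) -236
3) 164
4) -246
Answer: 2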